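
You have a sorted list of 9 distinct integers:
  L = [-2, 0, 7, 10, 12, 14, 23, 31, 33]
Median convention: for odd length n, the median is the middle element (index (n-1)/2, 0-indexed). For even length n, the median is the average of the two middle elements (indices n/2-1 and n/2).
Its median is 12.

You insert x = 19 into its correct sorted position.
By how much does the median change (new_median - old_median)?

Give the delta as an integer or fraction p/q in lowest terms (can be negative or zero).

Old median = 12
After inserting x = 19: new sorted = [-2, 0, 7, 10, 12, 14, 19, 23, 31, 33]
New median = 13
Delta = 13 - 12 = 1

Answer: 1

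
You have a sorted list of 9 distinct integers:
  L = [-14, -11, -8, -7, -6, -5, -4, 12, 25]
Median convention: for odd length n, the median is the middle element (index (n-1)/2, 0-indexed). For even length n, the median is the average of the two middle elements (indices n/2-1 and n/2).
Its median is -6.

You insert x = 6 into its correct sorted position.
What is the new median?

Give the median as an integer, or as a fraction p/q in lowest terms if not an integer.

Answer: -11/2

Derivation:
Old list (sorted, length 9): [-14, -11, -8, -7, -6, -5, -4, 12, 25]
Old median = -6
Insert x = 6
Old length odd (9). Middle was index 4 = -6.
New length even (10). New median = avg of two middle elements.
x = 6: 7 elements are < x, 2 elements are > x.
New sorted list: [-14, -11, -8, -7, -6, -5, -4, 6, 12, 25]
New median = -11/2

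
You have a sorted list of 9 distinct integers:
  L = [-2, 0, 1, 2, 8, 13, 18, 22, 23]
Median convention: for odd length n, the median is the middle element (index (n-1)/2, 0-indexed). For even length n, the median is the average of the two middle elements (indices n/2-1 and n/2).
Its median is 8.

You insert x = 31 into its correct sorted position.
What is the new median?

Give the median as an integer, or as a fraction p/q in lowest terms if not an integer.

Old list (sorted, length 9): [-2, 0, 1, 2, 8, 13, 18, 22, 23]
Old median = 8
Insert x = 31
Old length odd (9). Middle was index 4 = 8.
New length even (10). New median = avg of two middle elements.
x = 31: 9 elements are < x, 0 elements are > x.
New sorted list: [-2, 0, 1, 2, 8, 13, 18, 22, 23, 31]
New median = 21/2

Answer: 21/2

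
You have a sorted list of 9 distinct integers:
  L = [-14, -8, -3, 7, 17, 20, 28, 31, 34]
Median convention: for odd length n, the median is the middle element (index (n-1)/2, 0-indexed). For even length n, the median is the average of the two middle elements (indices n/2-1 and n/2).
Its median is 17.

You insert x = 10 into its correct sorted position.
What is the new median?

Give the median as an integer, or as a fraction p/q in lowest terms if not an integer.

Answer: 27/2

Derivation:
Old list (sorted, length 9): [-14, -8, -3, 7, 17, 20, 28, 31, 34]
Old median = 17
Insert x = 10
Old length odd (9). Middle was index 4 = 17.
New length even (10). New median = avg of two middle elements.
x = 10: 4 elements are < x, 5 elements are > x.
New sorted list: [-14, -8, -3, 7, 10, 17, 20, 28, 31, 34]
New median = 27/2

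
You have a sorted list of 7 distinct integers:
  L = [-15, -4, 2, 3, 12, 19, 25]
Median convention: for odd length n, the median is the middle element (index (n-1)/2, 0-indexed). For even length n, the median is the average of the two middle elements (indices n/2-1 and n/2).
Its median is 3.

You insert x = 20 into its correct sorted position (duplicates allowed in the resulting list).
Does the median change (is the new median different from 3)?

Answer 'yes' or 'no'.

Old median = 3
Insert x = 20
New median = 15/2
Changed? yes

Answer: yes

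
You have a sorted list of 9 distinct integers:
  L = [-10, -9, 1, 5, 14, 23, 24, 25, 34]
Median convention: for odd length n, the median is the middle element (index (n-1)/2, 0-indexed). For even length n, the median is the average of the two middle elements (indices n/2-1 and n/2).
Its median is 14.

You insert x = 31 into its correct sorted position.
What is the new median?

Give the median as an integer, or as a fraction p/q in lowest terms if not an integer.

Answer: 37/2

Derivation:
Old list (sorted, length 9): [-10, -9, 1, 5, 14, 23, 24, 25, 34]
Old median = 14
Insert x = 31
Old length odd (9). Middle was index 4 = 14.
New length even (10). New median = avg of two middle elements.
x = 31: 8 elements are < x, 1 elements are > x.
New sorted list: [-10, -9, 1, 5, 14, 23, 24, 25, 31, 34]
New median = 37/2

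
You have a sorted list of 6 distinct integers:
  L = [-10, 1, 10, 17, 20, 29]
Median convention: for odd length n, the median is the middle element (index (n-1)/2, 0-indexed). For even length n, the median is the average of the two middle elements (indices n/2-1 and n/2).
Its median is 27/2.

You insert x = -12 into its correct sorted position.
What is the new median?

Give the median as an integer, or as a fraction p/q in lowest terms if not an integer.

Old list (sorted, length 6): [-10, 1, 10, 17, 20, 29]
Old median = 27/2
Insert x = -12
Old length even (6). Middle pair: indices 2,3 = 10,17.
New length odd (7). New median = single middle element.
x = -12: 0 elements are < x, 6 elements are > x.
New sorted list: [-12, -10, 1, 10, 17, 20, 29]
New median = 10

Answer: 10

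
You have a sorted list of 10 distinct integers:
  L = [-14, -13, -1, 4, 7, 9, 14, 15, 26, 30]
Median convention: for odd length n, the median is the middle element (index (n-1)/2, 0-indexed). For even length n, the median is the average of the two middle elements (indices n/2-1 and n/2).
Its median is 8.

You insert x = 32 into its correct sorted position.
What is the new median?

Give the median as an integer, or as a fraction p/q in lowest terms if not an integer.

Answer: 9

Derivation:
Old list (sorted, length 10): [-14, -13, -1, 4, 7, 9, 14, 15, 26, 30]
Old median = 8
Insert x = 32
Old length even (10). Middle pair: indices 4,5 = 7,9.
New length odd (11). New median = single middle element.
x = 32: 10 elements are < x, 0 elements are > x.
New sorted list: [-14, -13, -1, 4, 7, 9, 14, 15, 26, 30, 32]
New median = 9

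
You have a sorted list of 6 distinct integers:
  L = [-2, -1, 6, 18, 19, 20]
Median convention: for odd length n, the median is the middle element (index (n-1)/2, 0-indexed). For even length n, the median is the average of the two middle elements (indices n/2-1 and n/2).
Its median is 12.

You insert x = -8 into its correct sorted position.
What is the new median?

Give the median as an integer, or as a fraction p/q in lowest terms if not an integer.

Answer: 6

Derivation:
Old list (sorted, length 6): [-2, -1, 6, 18, 19, 20]
Old median = 12
Insert x = -8
Old length even (6). Middle pair: indices 2,3 = 6,18.
New length odd (7). New median = single middle element.
x = -8: 0 elements are < x, 6 elements are > x.
New sorted list: [-8, -2, -1, 6, 18, 19, 20]
New median = 6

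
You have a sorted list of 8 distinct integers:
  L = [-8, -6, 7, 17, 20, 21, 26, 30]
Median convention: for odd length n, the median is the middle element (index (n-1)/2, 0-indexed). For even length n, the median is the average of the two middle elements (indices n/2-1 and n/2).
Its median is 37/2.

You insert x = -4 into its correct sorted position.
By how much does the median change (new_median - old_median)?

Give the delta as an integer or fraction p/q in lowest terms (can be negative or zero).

Answer: -3/2

Derivation:
Old median = 37/2
After inserting x = -4: new sorted = [-8, -6, -4, 7, 17, 20, 21, 26, 30]
New median = 17
Delta = 17 - 37/2 = -3/2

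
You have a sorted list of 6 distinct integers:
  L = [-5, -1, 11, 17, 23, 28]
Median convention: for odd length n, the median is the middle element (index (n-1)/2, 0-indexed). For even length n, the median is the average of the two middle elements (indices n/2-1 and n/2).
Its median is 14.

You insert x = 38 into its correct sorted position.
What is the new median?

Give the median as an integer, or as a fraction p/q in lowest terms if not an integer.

Old list (sorted, length 6): [-5, -1, 11, 17, 23, 28]
Old median = 14
Insert x = 38
Old length even (6). Middle pair: indices 2,3 = 11,17.
New length odd (7). New median = single middle element.
x = 38: 6 elements are < x, 0 elements are > x.
New sorted list: [-5, -1, 11, 17, 23, 28, 38]
New median = 17

Answer: 17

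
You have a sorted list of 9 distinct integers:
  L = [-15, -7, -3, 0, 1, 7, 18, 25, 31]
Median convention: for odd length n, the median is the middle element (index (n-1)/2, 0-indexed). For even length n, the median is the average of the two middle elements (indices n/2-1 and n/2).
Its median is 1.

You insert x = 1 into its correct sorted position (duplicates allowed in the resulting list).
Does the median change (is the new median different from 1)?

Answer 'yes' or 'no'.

Answer: no

Derivation:
Old median = 1
Insert x = 1
New median = 1
Changed? no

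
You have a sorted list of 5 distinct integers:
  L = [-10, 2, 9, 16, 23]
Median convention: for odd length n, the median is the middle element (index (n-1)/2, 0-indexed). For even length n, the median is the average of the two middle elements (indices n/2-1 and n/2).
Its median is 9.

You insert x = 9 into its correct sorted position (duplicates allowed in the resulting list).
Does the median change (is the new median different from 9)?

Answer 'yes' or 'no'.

Answer: no

Derivation:
Old median = 9
Insert x = 9
New median = 9
Changed? no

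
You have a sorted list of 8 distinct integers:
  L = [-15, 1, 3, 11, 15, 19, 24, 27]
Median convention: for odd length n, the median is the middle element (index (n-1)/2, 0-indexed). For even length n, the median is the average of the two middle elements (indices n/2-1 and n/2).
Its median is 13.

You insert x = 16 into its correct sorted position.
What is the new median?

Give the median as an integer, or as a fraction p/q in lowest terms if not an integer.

Old list (sorted, length 8): [-15, 1, 3, 11, 15, 19, 24, 27]
Old median = 13
Insert x = 16
Old length even (8). Middle pair: indices 3,4 = 11,15.
New length odd (9). New median = single middle element.
x = 16: 5 elements are < x, 3 elements are > x.
New sorted list: [-15, 1, 3, 11, 15, 16, 19, 24, 27]
New median = 15

Answer: 15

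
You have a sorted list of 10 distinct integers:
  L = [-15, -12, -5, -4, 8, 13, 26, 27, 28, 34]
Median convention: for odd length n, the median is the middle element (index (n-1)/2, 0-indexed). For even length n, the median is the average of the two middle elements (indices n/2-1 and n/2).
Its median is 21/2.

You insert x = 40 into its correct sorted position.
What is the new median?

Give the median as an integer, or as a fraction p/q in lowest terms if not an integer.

Answer: 13

Derivation:
Old list (sorted, length 10): [-15, -12, -5, -4, 8, 13, 26, 27, 28, 34]
Old median = 21/2
Insert x = 40
Old length even (10). Middle pair: indices 4,5 = 8,13.
New length odd (11). New median = single middle element.
x = 40: 10 elements are < x, 0 elements are > x.
New sorted list: [-15, -12, -5, -4, 8, 13, 26, 27, 28, 34, 40]
New median = 13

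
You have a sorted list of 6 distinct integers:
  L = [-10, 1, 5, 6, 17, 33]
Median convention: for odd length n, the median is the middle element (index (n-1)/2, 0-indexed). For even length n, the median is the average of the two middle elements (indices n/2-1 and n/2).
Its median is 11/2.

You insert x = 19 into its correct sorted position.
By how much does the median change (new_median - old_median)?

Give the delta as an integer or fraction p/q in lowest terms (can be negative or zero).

Answer: 1/2

Derivation:
Old median = 11/2
After inserting x = 19: new sorted = [-10, 1, 5, 6, 17, 19, 33]
New median = 6
Delta = 6 - 11/2 = 1/2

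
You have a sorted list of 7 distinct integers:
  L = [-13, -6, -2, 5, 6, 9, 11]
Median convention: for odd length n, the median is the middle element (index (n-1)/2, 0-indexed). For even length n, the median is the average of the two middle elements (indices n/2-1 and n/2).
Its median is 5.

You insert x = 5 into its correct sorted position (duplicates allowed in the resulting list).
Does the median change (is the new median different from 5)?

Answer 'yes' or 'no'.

Answer: no

Derivation:
Old median = 5
Insert x = 5
New median = 5
Changed? no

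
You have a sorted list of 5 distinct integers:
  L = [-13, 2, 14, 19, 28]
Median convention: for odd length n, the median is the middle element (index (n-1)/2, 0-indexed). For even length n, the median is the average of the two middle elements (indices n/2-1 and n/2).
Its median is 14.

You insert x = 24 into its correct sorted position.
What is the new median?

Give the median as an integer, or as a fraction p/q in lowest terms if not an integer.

Answer: 33/2

Derivation:
Old list (sorted, length 5): [-13, 2, 14, 19, 28]
Old median = 14
Insert x = 24
Old length odd (5). Middle was index 2 = 14.
New length even (6). New median = avg of two middle elements.
x = 24: 4 elements are < x, 1 elements are > x.
New sorted list: [-13, 2, 14, 19, 24, 28]
New median = 33/2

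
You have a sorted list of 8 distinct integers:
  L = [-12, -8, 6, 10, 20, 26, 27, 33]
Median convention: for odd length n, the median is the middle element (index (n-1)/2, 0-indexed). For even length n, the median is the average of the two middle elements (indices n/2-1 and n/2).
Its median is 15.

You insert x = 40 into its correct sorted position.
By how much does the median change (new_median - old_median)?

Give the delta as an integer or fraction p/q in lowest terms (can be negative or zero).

Answer: 5

Derivation:
Old median = 15
After inserting x = 40: new sorted = [-12, -8, 6, 10, 20, 26, 27, 33, 40]
New median = 20
Delta = 20 - 15 = 5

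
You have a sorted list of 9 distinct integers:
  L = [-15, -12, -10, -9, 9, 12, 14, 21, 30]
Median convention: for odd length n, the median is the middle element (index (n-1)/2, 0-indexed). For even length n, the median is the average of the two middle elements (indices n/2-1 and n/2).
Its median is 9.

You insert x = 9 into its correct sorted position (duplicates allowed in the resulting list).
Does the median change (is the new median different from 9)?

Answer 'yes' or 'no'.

Answer: no

Derivation:
Old median = 9
Insert x = 9
New median = 9
Changed? no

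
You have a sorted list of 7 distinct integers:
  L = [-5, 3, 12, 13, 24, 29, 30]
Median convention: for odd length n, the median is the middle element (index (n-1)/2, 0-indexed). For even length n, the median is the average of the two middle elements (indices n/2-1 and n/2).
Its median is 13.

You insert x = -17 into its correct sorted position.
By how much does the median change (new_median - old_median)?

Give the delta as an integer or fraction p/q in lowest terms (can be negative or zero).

Answer: -1/2

Derivation:
Old median = 13
After inserting x = -17: new sorted = [-17, -5, 3, 12, 13, 24, 29, 30]
New median = 25/2
Delta = 25/2 - 13 = -1/2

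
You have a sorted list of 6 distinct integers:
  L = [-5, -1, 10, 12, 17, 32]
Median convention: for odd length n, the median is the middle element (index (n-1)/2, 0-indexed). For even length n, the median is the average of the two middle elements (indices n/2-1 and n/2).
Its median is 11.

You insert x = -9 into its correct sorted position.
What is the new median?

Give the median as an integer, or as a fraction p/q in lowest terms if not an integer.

Answer: 10

Derivation:
Old list (sorted, length 6): [-5, -1, 10, 12, 17, 32]
Old median = 11
Insert x = -9
Old length even (6). Middle pair: indices 2,3 = 10,12.
New length odd (7). New median = single middle element.
x = -9: 0 elements are < x, 6 elements are > x.
New sorted list: [-9, -5, -1, 10, 12, 17, 32]
New median = 10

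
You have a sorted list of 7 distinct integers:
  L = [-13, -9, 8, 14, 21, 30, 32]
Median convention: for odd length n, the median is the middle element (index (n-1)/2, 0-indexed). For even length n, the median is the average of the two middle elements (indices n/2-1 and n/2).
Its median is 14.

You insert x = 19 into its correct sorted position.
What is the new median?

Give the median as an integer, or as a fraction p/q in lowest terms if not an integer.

Old list (sorted, length 7): [-13, -9, 8, 14, 21, 30, 32]
Old median = 14
Insert x = 19
Old length odd (7). Middle was index 3 = 14.
New length even (8). New median = avg of two middle elements.
x = 19: 4 elements are < x, 3 elements are > x.
New sorted list: [-13, -9, 8, 14, 19, 21, 30, 32]
New median = 33/2

Answer: 33/2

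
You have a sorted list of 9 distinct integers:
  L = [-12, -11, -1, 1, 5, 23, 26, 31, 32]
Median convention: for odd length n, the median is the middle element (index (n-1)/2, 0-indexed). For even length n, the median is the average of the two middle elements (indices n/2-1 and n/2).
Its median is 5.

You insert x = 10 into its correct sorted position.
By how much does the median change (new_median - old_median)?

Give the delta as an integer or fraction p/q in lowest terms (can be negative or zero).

Answer: 5/2

Derivation:
Old median = 5
After inserting x = 10: new sorted = [-12, -11, -1, 1, 5, 10, 23, 26, 31, 32]
New median = 15/2
Delta = 15/2 - 5 = 5/2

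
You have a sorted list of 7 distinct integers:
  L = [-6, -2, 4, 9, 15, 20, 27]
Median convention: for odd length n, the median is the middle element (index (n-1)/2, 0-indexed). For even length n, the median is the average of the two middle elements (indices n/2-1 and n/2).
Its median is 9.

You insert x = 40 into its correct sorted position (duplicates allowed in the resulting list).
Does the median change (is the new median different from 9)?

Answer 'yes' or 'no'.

Old median = 9
Insert x = 40
New median = 12
Changed? yes

Answer: yes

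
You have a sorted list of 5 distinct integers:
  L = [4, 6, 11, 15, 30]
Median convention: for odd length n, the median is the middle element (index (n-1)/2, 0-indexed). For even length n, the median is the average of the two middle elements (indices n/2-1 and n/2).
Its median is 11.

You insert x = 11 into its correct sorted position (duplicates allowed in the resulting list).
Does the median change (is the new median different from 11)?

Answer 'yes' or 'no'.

Old median = 11
Insert x = 11
New median = 11
Changed? no

Answer: no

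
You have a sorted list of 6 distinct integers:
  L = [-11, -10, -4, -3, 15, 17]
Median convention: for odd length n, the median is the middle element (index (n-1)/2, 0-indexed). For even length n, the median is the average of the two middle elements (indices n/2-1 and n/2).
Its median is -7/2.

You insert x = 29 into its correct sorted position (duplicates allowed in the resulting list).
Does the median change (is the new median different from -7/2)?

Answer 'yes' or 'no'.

Answer: yes

Derivation:
Old median = -7/2
Insert x = 29
New median = -3
Changed? yes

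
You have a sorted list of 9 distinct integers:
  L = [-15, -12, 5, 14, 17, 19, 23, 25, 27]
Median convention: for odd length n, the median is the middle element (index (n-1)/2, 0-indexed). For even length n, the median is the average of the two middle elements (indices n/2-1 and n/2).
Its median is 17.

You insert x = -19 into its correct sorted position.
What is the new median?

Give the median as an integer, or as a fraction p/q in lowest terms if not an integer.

Old list (sorted, length 9): [-15, -12, 5, 14, 17, 19, 23, 25, 27]
Old median = 17
Insert x = -19
Old length odd (9). Middle was index 4 = 17.
New length even (10). New median = avg of two middle elements.
x = -19: 0 elements are < x, 9 elements are > x.
New sorted list: [-19, -15, -12, 5, 14, 17, 19, 23, 25, 27]
New median = 31/2

Answer: 31/2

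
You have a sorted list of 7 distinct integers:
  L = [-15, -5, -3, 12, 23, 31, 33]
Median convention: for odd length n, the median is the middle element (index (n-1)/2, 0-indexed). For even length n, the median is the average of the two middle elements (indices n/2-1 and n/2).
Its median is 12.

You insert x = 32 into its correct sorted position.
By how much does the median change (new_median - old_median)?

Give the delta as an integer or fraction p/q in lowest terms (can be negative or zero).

Answer: 11/2

Derivation:
Old median = 12
After inserting x = 32: new sorted = [-15, -5, -3, 12, 23, 31, 32, 33]
New median = 35/2
Delta = 35/2 - 12 = 11/2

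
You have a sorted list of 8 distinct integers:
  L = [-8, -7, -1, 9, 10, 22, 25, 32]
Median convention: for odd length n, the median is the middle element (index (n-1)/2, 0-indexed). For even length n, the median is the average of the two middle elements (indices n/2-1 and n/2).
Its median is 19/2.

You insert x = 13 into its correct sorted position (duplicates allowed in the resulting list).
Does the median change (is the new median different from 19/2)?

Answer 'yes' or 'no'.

Old median = 19/2
Insert x = 13
New median = 10
Changed? yes

Answer: yes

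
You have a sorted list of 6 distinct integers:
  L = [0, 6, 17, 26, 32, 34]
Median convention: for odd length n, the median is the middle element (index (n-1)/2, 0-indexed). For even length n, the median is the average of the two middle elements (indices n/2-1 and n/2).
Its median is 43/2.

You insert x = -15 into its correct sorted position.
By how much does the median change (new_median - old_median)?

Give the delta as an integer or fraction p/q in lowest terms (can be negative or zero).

Answer: -9/2

Derivation:
Old median = 43/2
After inserting x = -15: new sorted = [-15, 0, 6, 17, 26, 32, 34]
New median = 17
Delta = 17 - 43/2 = -9/2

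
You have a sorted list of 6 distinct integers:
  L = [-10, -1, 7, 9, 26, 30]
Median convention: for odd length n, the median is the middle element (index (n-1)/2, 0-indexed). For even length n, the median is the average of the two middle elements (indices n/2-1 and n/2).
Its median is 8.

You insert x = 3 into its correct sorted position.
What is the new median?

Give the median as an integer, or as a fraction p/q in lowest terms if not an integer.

Old list (sorted, length 6): [-10, -1, 7, 9, 26, 30]
Old median = 8
Insert x = 3
Old length even (6). Middle pair: indices 2,3 = 7,9.
New length odd (7). New median = single middle element.
x = 3: 2 elements are < x, 4 elements are > x.
New sorted list: [-10, -1, 3, 7, 9, 26, 30]
New median = 7

Answer: 7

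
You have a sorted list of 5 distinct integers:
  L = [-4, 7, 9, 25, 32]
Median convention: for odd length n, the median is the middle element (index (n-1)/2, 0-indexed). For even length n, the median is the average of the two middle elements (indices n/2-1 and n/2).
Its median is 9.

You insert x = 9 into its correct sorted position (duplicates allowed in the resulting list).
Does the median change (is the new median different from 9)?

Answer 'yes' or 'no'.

Old median = 9
Insert x = 9
New median = 9
Changed? no

Answer: no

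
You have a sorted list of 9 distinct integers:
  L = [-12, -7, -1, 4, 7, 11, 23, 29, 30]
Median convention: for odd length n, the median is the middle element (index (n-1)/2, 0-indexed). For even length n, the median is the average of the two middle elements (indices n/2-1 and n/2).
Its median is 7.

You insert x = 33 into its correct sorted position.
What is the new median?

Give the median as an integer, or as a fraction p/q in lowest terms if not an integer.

Answer: 9

Derivation:
Old list (sorted, length 9): [-12, -7, -1, 4, 7, 11, 23, 29, 30]
Old median = 7
Insert x = 33
Old length odd (9). Middle was index 4 = 7.
New length even (10). New median = avg of two middle elements.
x = 33: 9 elements are < x, 0 elements are > x.
New sorted list: [-12, -7, -1, 4, 7, 11, 23, 29, 30, 33]
New median = 9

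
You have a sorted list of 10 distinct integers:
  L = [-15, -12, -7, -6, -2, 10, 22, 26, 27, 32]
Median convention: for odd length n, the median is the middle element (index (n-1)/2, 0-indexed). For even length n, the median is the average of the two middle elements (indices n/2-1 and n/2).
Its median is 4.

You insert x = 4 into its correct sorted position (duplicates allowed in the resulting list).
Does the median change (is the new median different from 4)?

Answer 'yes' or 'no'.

Answer: no

Derivation:
Old median = 4
Insert x = 4
New median = 4
Changed? no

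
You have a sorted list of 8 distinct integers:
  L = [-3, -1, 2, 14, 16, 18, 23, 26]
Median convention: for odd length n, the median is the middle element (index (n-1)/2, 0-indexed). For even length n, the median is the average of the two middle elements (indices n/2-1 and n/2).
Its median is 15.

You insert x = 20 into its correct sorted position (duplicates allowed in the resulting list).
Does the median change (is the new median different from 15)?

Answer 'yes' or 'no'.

Answer: yes

Derivation:
Old median = 15
Insert x = 20
New median = 16
Changed? yes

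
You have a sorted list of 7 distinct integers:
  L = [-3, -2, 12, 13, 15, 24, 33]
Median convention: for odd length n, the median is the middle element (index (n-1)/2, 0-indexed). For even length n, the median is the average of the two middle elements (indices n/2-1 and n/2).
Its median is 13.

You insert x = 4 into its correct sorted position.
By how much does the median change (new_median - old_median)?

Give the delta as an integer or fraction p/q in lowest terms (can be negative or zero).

Answer: -1/2

Derivation:
Old median = 13
After inserting x = 4: new sorted = [-3, -2, 4, 12, 13, 15, 24, 33]
New median = 25/2
Delta = 25/2 - 13 = -1/2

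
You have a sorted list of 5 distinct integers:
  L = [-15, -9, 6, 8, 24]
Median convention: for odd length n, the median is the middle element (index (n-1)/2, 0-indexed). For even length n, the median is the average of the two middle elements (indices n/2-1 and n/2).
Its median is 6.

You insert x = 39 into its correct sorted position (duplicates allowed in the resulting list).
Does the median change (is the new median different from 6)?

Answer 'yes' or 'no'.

Answer: yes

Derivation:
Old median = 6
Insert x = 39
New median = 7
Changed? yes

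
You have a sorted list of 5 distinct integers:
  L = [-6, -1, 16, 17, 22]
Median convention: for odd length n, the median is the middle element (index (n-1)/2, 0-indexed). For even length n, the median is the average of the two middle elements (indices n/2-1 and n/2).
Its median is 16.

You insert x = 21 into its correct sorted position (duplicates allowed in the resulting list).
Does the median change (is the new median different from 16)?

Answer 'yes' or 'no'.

Answer: yes

Derivation:
Old median = 16
Insert x = 21
New median = 33/2
Changed? yes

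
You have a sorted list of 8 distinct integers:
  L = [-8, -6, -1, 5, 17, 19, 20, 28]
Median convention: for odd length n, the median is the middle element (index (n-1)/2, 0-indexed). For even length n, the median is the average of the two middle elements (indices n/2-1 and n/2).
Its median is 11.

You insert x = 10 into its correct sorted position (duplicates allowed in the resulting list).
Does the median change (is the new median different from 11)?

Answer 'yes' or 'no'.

Answer: yes

Derivation:
Old median = 11
Insert x = 10
New median = 10
Changed? yes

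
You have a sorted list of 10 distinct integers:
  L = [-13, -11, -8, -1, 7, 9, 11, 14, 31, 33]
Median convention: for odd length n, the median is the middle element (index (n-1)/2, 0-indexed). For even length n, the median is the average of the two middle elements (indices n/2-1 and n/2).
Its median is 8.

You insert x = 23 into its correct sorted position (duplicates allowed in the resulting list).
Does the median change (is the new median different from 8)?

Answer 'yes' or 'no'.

Answer: yes

Derivation:
Old median = 8
Insert x = 23
New median = 9
Changed? yes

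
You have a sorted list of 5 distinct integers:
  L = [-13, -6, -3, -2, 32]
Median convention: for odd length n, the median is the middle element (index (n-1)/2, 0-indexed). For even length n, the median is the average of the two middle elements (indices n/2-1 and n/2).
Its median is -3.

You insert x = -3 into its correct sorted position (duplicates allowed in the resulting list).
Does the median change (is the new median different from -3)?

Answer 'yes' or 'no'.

Answer: no

Derivation:
Old median = -3
Insert x = -3
New median = -3
Changed? no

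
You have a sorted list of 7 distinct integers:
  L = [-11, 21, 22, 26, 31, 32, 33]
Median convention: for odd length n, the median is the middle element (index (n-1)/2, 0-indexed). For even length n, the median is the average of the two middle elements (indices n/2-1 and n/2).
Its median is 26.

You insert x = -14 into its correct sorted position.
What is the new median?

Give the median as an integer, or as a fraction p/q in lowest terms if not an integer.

Old list (sorted, length 7): [-11, 21, 22, 26, 31, 32, 33]
Old median = 26
Insert x = -14
Old length odd (7). Middle was index 3 = 26.
New length even (8). New median = avg of two middle elements.
x = -14: 0 elements are < x, 7 elements are > x.
New sorted list: [-14, -11, 21, 22, 26, 31, 32, 33]
New median = 24

Answer: 24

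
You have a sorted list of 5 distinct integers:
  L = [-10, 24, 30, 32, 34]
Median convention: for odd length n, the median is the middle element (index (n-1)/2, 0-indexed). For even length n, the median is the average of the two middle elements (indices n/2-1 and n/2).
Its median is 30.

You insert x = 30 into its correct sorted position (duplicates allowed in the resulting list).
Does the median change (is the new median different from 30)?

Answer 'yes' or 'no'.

Old median = 30
Insert x = 30
New median = 30
Changed? no

Answer: no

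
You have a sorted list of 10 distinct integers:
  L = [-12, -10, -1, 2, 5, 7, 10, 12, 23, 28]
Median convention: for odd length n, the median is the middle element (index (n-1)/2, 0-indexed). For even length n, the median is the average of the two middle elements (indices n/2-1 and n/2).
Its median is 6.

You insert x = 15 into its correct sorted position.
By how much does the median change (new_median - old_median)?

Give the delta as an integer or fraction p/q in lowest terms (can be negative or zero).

Old median = 6
After inserting x = 15: new sorted = [-12, -10, -1, 2, 5, 7, 10, 12, 15, 23, 28]
New median = 7
Delta = 7 - 6 = 1

Answer: 1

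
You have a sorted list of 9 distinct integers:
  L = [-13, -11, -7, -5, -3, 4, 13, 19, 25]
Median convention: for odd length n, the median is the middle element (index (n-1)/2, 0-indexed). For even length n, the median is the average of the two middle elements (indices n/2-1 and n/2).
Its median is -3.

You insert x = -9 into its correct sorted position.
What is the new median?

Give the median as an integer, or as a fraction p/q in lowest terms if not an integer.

Answer: -4

Derivation:
Old list (sorted, length 9): [-13, -11, -7, -5, -3, 4, 13, 19, 25]
Old median = -3
Insert x = -9
Old length odd (9). Middle was index 4 = -3.
New length even (10). New median = avg of two middle elements.
x = -9: 2 elements are < x, 7 elements are > x.
New sorted list: [-13, -11, -9, -7, -5, -3, 4, 13, 19, 25]
New median = -4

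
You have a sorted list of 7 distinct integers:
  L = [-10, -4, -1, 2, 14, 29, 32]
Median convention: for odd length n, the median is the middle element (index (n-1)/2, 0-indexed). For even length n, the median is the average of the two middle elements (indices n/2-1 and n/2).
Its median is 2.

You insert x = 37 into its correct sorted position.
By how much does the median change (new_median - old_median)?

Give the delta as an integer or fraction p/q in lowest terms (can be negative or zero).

Old median = 2
After inserting x = 37: new sorted = [-10, -4, -1, 2, 14, 29, 32, 37]
New median = 8
Delta = 8 - 2 = 6

Answer: 6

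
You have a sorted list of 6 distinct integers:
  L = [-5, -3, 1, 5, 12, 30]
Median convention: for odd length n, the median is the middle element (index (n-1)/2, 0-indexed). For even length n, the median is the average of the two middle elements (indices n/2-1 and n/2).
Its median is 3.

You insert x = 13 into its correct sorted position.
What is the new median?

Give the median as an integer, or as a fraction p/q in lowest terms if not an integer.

Answer: 5

Derivation:
Old list (sorted, length 6): [-5, -3, 1, 5, 12, 30]
Old median = 3
Insert x = 13
Old length even (6). Middle pair: indices 2,3 = 1,5.
New length odd (7). New median = single middle element.
x = 13: 5 elements are < x, 1 elements are > x.
New sorted list: [-5, -3, 1, 5, 12, 13, 30]
New median = 5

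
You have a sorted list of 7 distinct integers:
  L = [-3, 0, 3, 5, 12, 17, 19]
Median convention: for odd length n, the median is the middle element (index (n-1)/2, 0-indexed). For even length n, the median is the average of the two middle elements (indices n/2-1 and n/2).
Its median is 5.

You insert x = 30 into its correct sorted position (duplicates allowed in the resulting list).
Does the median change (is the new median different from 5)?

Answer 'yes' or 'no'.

Answer: yes

Derivation:
Old median = 5
Insert x = 30
New median = 17/2
Changed? yes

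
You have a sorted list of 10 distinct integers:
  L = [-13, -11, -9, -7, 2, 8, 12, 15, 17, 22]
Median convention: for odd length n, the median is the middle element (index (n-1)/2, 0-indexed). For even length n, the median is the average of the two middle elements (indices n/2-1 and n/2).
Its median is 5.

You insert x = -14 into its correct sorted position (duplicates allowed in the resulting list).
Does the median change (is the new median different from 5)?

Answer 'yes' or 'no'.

Answer: yes

Derivation:
Old median = 5
Insert x = -14
New median = 2
Changed? yes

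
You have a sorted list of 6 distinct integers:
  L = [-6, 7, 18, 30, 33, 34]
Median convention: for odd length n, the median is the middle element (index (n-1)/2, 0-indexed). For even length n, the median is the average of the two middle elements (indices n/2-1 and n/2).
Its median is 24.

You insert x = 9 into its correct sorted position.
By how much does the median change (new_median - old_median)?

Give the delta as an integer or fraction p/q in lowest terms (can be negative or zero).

Answer: -6

Derivation:
Old median = 24
After inserting x = 9: new sorted = [-6, 7, 9, 18, 30, 33, 34]
New median = 18
Delta = 18 - 24 = -6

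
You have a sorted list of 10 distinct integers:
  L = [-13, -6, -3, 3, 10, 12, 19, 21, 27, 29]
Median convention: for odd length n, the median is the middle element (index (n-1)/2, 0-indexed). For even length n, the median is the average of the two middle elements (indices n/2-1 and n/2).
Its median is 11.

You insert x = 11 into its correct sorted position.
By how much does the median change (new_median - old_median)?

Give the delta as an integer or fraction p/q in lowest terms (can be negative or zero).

Old median = 11
After inserting x = 11: new sorted = [-13, -6, -3, 3, 10, 11, 12, 19, 21, 27, 29]
New median = 11
Delta = 11 - 11 = 0

Answer: 0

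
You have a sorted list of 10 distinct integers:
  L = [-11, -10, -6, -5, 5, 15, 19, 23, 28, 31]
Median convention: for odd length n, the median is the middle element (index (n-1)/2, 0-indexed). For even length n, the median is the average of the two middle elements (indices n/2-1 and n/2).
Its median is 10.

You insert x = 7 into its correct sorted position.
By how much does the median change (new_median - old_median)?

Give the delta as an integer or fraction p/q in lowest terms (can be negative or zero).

Answer: -3

Derivation:
Old median = 10
After inserting x = 7: new sorted = [-11, -10, -6, -5, 5, 7, 15, 19, 23, 28, 31]
New median = 7
Delta = 7 - 10 = -3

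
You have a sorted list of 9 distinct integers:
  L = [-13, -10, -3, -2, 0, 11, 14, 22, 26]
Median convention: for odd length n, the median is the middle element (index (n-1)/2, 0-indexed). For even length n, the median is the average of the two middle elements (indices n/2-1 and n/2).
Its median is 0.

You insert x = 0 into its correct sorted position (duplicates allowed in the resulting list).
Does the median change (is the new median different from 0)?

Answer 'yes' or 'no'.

Old median = 0
Insert x = 0
New median = 0
Changed? no

Answer: no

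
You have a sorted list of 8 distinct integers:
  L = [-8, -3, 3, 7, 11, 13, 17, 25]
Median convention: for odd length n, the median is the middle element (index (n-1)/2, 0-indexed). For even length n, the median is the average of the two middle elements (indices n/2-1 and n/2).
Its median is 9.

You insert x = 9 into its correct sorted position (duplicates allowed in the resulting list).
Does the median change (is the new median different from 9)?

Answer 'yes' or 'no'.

Answer: no

Derivation:
Old median = 9
Insert x = 9
New median = 9
Changed? no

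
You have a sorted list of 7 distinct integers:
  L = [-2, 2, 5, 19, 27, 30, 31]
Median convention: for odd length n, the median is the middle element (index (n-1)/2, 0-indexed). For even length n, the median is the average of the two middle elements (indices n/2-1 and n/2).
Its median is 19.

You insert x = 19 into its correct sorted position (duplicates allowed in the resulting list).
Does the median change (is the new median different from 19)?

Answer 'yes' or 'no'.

Old median = 19
Insert x = 19
New median = 19
Changed? no

Answer: no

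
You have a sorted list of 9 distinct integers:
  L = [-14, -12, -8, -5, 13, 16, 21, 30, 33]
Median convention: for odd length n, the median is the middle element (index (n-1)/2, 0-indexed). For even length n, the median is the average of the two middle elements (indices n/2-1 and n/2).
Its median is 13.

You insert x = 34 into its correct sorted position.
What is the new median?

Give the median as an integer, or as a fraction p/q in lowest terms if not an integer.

Old list (sorted, length 9): [-14, -12, -8, -5, 13, 16, 21, 30, 33]
Old median = 13
Insert x = 34
Old length odd (9). Middle was index 4 = 13.
New length even (10). New median = avg of two middle elements.
x = 34: 9 elements are < x, 0 elements are > x.
New sorted list: [-14, -12, -8, -5, 13, 16, 21, 30, 33, 34]
New median = 29/2

Answer: 29/2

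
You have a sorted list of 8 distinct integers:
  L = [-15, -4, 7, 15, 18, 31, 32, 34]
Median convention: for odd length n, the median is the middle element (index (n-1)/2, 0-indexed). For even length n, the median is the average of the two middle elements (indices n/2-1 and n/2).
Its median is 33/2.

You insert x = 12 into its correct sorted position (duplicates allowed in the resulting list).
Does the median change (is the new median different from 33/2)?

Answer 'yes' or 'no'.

Answer: yes

Derivation:
Old median = 33/2
Insert x = 12
New median = 15
Changed? yes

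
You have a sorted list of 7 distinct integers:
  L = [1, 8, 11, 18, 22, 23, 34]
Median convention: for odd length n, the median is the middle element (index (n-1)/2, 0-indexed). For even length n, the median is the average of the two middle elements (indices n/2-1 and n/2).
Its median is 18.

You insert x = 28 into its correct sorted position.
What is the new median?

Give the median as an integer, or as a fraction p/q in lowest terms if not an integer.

Answer: 20

Derivation:
Old list (sorted, length 7): [1, 8, 11, 18, 22, 23, 34]
Old median = 18
Insert x = 28
Old length odd (7). Middle was index 3 = 18.
New length even (8). New median = avg of two middle elements.
x = 28: 6 elements are < x, 1 elements are > x.
New sorted list: [1, 8, 11, 18, 22, 23, 28, 34]
New median = 20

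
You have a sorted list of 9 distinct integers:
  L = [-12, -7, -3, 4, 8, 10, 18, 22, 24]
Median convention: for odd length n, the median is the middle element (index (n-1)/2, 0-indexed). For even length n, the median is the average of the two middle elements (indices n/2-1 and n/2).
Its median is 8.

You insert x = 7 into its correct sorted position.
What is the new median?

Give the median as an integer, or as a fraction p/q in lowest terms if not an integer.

Answer: 15/2

Derivation:
Old list (sorted, length 9): [-12, -7, -3, 4, 8, 10, 18, 22, 24]
Old median = 8
Insert x = 7
Old length odd (9). Middle was index 4 = 8.
New length even (10). New median = avg of two middle elements.
x = 7: 4 elements are < x, 5 elements are > x.
New sorted list: [-12, -7, -3, 4, 7, 8, 10, 18, 22, 24]
New median = 15/2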